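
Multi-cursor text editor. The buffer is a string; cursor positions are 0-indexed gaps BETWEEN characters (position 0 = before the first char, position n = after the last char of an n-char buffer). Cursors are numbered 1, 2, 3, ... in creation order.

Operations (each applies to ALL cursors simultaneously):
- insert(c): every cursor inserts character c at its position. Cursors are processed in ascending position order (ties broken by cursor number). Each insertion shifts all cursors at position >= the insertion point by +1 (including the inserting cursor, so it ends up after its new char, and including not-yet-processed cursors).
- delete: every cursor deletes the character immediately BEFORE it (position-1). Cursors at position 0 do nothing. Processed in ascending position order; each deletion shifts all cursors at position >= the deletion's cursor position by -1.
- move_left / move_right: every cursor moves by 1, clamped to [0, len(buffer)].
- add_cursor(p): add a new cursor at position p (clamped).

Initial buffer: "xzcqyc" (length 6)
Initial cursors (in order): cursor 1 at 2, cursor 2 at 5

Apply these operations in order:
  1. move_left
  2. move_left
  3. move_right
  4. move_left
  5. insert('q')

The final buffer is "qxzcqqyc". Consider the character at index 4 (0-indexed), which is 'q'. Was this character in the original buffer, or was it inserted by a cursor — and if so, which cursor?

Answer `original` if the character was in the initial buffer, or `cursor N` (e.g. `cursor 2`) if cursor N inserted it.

Answer: cursor 2

Derivation:
After op 1 (move_left): buffer="xzcqyc" (len 6), cursors c1@1 c2@4, authorship ......
After op 2 (move_left): buffer="xzcqyc" (len 6), cursors c1@0 c2@3, authorship ......
After op 3 (move_right): buffer="xzcqyc" (len 6), cursors c1@1 c2@4, authorship ......
After op 4 (move_left): buffer="xzcqyc" (len 6), cursors c1@0 c2@3, authorship ......
After op 5 (insert('q')): buffer="qxzcqqyc" (len 8), cursors c1@1 c2@5, authorship 1...2...
Authorship (.=original, N=cursor N): 1 . . . 2 . . .
Index 4: author = 2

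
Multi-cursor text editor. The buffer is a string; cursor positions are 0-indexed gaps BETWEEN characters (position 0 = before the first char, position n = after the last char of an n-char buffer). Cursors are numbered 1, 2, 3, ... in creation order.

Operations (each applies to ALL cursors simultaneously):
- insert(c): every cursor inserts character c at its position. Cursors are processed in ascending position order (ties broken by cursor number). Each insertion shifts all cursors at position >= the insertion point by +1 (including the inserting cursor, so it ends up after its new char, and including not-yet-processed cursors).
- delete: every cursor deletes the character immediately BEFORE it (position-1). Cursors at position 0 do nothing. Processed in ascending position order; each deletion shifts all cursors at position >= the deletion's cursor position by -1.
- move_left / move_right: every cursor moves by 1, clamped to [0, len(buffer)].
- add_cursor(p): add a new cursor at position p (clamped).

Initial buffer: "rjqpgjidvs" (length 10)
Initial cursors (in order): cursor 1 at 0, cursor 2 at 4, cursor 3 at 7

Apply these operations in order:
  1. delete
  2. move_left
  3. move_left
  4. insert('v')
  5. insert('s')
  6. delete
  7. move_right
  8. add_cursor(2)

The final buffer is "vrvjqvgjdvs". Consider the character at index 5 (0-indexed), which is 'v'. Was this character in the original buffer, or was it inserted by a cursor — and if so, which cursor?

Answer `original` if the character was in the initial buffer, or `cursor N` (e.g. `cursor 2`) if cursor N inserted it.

Answer: cursor 3

Derivation:
After op 1 (delete): buffer="rjqgjdvs" (len 8), cursors c1@0 c2@3 c3@5, authorship ........
After op 2 (move_left): buffer="rjqgjdvs" (len 8), cursors c1@0 c2@2 c3@4, authorship ........
After op 3 (move_left): buffer="rjqgjdvs" (len 8), cursors c1@0 c2@1 c3@3, authorship ........
After op 4 (insert('v')): buffer="vrvjqvgjdvs" (len 11), cursors c1@1 c2@3 c3@6, authorship 1.2..3.....
After op 5 (insert('s')): buffer="vsrvsjqvsgjdvs" (len 14), cursors c1@2 c2@5 c3@9, authorship 11.22..33.....
After op 6 (delete): buffer="vrvjqvgjdvs" (len 11), cursors c1@1 c2@3 c3@6, authorship 1.2..3.....
After op 7 (move_right): buffer="vrvjqvgjdvs" (len 11), cursors c1@2 c2@4 c3@7, authorship 1.2..3.....
After op 8 (add_cursor(2)): buffer="vrvjqvgjdvs" (len 11), cursors c1@2 c4@2 c2@4 c3@7, authorship 1.2..3.....
Authorship (.=original, N=cursor N): 1 . 2 . . 3 . . . . .
Index 5: author = 3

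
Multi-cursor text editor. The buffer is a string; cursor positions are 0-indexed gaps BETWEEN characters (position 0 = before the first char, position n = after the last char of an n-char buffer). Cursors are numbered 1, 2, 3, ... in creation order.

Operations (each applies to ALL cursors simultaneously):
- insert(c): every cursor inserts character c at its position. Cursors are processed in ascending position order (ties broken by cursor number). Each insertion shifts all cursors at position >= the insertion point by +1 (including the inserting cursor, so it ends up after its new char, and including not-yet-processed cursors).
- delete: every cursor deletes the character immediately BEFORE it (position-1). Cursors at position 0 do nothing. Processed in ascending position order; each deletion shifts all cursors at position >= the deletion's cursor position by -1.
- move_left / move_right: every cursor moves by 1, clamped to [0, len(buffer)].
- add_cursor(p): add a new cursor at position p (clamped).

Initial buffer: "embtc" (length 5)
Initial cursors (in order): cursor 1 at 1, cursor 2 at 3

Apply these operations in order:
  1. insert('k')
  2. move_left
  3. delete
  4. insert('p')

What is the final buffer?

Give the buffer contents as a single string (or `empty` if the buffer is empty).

Answer: pkmpktc

Derivation:
After op 1 (insert('k')): buffer="ekmbktc" (len 7), cursors c1@2 c2@5, authorship .1..2..
After op 2 (move_left): buffer="ekmbktc" (len 7), cursors c1@1 c2@4, authorship .1..2..
After op 3 (delete): buffer="kmktc" (len 5), cursors c1@0 c2@2, authorship 1.2..
After op 4 (insert('p')): buffer="pkmpktc" (len 7), cursors c1@1 c2@4, authorship 11.22..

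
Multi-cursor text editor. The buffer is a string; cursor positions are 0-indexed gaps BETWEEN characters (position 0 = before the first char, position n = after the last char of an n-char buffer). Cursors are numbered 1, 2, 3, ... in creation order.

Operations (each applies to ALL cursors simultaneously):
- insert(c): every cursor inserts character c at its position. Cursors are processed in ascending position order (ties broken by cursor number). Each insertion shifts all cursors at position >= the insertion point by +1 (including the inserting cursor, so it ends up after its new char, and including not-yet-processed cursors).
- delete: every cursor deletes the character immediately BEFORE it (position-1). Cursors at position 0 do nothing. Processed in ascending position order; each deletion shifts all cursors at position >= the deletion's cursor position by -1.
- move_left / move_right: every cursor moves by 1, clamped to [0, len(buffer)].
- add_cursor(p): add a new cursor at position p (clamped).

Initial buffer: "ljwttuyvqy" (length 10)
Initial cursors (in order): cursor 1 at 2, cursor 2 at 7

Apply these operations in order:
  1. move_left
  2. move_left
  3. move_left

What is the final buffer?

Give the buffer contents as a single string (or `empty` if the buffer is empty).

After op 1 (move_left): buffer="ljwttuyvqy" (len 10), cursors c1@1 c2@6, authorship ..........
After op 2 (move_left): buffer="ljwttuyvqy" (len 10), cursors c1@0 c2@5, authorship ..........
After op 3 (move_left): buffer="ljwttuyvqy" (len 10), cursors c1@0 c2@4, authorship ..........

Answer: ljwttuyvqy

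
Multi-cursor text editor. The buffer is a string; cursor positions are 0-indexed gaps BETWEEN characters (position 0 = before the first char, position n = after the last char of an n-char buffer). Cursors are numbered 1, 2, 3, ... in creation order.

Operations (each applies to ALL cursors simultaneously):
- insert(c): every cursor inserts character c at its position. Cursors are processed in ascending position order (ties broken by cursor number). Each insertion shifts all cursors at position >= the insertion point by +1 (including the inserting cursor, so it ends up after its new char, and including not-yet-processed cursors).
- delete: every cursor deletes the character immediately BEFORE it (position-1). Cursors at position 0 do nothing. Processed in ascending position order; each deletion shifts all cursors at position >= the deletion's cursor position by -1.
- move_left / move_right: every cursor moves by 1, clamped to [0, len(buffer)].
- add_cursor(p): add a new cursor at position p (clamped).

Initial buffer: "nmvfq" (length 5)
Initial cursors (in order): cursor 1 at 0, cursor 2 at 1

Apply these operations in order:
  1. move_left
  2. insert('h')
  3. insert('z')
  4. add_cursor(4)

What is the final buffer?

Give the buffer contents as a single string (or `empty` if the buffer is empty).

Answer: hhzznmvfq

Derivation:
After op 1 (move_left): buffer="nmvfq" (len 5), cursors c1@0 c2@0, authorship .....
After op 2 (insert('h')): buffer="hhnmvfq" (len 7), cursors c1@2 c2@2, authorship 12.....
After op 3 (insert('z')): buffer="hhzznmvfq" (len 9), cursors c1@4 c2@4, authorship 1212.....
After op 4 (add_cursor(4)): buffer="hhzznmvfq" (len 9), cursors c1@4 c2@4 c3@4, authorship 1212.....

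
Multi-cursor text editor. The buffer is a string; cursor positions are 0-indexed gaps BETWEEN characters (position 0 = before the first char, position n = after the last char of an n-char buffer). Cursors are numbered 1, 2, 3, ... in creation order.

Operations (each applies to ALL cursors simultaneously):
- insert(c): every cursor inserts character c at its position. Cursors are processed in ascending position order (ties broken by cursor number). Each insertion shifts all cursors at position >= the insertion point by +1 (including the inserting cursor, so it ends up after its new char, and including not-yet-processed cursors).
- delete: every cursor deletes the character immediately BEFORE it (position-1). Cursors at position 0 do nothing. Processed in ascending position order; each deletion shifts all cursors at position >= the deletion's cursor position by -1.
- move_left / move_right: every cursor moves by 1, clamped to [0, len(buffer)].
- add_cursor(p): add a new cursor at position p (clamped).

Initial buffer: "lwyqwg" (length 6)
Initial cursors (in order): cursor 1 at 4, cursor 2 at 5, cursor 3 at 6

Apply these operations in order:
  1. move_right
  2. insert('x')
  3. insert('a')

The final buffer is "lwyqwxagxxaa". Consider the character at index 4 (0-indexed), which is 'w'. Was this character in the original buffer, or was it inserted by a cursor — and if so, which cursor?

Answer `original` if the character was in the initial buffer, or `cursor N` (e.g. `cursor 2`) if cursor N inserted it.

Answer: original

Derivation:
After op 1 (move_right): buffer="lwyqwg" (len 6), cursors c1@5 c2@6 c3@6, authorship ......
After op 2 (insert('x')): buffer="lwyqwxgxx" (len 9), cursors c1@6 c2@9 c3@9, authorship .....1.23
After op 3 (insert('a')): buffer="lwyqwxagxxaa" (len 12), cursors c1@7 c2@12 c3@12, authorship .....11.2323
Authorship (.=original, N=cursor N): . . . . . 1 1 . 2 3 2 3
Index 4: author = original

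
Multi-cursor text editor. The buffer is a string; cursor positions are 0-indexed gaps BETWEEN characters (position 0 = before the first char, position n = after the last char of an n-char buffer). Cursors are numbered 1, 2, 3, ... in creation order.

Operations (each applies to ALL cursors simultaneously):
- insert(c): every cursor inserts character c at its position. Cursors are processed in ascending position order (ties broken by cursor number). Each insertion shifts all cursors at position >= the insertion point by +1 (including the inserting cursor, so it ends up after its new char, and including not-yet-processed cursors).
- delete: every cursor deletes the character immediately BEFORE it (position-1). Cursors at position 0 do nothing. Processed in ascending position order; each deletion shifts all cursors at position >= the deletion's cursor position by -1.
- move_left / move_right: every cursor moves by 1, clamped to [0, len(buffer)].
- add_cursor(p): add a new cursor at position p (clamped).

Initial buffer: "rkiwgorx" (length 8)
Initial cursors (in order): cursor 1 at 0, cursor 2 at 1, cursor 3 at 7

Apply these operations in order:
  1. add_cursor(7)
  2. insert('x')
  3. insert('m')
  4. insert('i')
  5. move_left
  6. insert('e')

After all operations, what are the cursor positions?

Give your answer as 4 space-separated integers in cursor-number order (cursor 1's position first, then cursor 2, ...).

After op 1 (add_cursor(7)): buffer="rkiwgorx" (len 8), cursors c1@0 c2@1 c3@7 c4@7, authorship ........
After op 2 (insert('x')): buffer="xrxkiwgorxxx" (len 12), cursors c1@1 c2@3 c3@11 c4@11, authorship 1.2......34.
After op 3 (insert('m')): buffer="xmrxmkiwgorxxmmx" (len 16), cursors c1@2 c2@5 c3@15 c4@15, authorship 11.22......3434.
After op 4 (insert('i')): buffer="xmirxmikiwgorxxmmiix" (len 20), cursors c1@3 c2@7 c3@19 c4@19, authorship 111.222......343434.
After op 5 (move_left): buffer="xmirxmikiwgorxxmmiix" (len 20), cursors c1@2 c2@6 c3@18 c4@18, authorship 111.222......343434.
After op 6 (insert('e')): buffer="xmeirxmeikiwgorxxmmieeix" (len 24), cursors c1@3 c2@8 c3@22 c4@22, authorship 1111.2222......34343344.

Answer: 3 8 22 22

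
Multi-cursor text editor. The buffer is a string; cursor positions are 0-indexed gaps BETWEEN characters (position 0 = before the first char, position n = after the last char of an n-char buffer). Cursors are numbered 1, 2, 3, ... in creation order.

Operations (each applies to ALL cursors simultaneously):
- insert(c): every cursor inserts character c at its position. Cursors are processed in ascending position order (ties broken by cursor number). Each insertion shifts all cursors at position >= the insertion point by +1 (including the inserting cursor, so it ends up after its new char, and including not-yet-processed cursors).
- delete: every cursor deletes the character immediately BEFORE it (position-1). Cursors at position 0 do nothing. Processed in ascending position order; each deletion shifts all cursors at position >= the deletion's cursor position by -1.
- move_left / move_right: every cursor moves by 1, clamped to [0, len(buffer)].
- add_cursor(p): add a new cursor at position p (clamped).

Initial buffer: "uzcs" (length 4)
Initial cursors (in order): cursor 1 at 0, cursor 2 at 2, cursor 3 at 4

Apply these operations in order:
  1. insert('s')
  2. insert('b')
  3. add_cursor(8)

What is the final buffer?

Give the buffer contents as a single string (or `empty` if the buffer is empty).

After op 1 (insert('s')): buffer="suzscss" (len 7), cursors c1@1 c2@4 c3@7, authorship 1..2..3
After op 2 (insert('b')): buffer="sbuzsbcssb" (len 10), cursors c1@2 c2@6 c3@10, authorship 11..22..33
After op 3 (add_cursor(8)): buffer="sbuzsbcssb" (len 10), cursors c1@2 c2@6 c4@8 c3@10, authorship 11..22..33

Answer: sbuzsbcssb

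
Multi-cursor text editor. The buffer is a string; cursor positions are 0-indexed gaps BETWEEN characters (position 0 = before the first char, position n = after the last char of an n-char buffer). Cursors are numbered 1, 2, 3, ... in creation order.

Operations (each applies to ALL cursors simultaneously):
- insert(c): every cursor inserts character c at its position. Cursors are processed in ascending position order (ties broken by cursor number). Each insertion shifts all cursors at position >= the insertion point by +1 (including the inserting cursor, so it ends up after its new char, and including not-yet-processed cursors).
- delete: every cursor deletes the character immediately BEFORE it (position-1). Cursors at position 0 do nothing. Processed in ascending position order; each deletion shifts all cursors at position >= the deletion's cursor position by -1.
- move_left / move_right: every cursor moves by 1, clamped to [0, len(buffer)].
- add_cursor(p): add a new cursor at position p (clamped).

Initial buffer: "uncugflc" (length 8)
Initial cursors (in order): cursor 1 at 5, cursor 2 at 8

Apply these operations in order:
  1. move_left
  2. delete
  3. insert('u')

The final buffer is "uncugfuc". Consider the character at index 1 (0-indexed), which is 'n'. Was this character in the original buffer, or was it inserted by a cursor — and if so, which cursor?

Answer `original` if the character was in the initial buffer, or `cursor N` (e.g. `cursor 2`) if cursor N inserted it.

After op 1 (move_left): buffer="uncugflc" (len 8), cursors c1@4 c2@7, authorship ........
After op 2 (delete): buffer="uncgfc" (len 6), cursors c1@3 c2@5, authorship ......
After op 3 (insert('u')): buffer="uncugfuc" (len 8), cursors c1@4 c2@7, authorship ...1..2.
Authorship (.=original, N=cursor N): . . . 1 . . 2 .
Index 1: author = original

Answer: original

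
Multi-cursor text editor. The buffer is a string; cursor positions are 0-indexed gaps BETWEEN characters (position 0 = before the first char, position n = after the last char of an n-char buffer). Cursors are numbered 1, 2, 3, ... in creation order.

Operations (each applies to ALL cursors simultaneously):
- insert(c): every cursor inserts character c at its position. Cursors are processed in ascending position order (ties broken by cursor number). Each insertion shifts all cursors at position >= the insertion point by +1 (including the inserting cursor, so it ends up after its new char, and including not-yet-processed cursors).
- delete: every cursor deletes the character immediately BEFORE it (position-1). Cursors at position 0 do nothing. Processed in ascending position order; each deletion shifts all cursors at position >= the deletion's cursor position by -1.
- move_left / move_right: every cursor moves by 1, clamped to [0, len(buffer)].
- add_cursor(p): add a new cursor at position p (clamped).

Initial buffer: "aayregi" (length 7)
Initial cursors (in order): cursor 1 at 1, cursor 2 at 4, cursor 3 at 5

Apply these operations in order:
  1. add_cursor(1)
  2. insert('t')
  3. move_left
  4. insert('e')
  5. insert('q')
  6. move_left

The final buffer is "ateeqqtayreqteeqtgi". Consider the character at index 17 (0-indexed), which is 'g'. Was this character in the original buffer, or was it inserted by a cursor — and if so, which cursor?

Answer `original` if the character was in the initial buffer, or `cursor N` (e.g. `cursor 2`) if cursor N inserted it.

Answer: original

Derivation:
After op 1 (add_cursor(1)): buffer="aayregi" (len 7), cursors c1@1 c4@1 c2@4 c3@5, authorship .......
After op 2 (insert('t')): buffer="attayrtetgi" (len 11), cursors c1@3 c4@3 c2@7 c3@9, authorship .14...2.3..
After op 3 (move_left): buffer="attayrtetgi" (len 11), cursors c1@2 c4@2 c2@6 c3@8, authorship .14...2.3..
After op 4 (insert('e')): buffer="ateetayreteetgi" (len 15), cursors c1@4 c4@4 c2@9 c3@12, authorship .1144...22.33..
After op 5 (insert('q')): buffer="ateeqqtayreqteeqtgi" (len 19), cursors c1@6 c4@6 c2@12 c3@16, authorship .114144...222.333..
After op 6 (move_left): buffer="ateeqqtayreqteeqtgi" (len 19), cursors c1@5 c4@5 c2@11 c3@15, authorship .114144...222.333..
Authorship (.=original, N=cursor N): . 1 1 4 1 4 4 . . . 2 2 2 . 3 3 3 . .
Index 17: author = original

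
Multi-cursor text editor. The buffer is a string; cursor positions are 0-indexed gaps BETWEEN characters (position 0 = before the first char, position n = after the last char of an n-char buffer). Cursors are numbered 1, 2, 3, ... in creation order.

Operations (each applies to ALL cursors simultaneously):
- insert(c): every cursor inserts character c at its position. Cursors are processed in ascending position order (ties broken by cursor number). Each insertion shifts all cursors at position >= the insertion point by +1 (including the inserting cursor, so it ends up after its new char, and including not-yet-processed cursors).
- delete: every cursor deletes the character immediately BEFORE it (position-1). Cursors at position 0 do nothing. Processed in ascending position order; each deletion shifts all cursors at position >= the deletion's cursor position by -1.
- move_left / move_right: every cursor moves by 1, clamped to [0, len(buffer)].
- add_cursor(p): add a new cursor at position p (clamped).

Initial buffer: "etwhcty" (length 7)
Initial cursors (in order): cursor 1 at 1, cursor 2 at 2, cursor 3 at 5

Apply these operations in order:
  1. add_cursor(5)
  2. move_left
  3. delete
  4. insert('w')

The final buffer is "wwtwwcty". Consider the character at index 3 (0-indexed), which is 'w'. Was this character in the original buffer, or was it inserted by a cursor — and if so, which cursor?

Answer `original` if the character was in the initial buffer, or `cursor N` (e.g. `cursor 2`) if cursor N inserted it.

After op 1 (add_cursor(5)): buffer="etwhcty" (len 7), cursors c1@1 c2@2 c3@5 c4@5, authorship .......
After op 2 (move_left): buffer="etwhcty" (len 7), cursors c1@0 c2@1 c3@4 c4@4, authorship .......
After op 3 (delete): buffer="tcty" (len 4), cursors c1@0 c2@0 c3@1 c4@1, authorship ....
After op 4 (insert('w')): buffer="wwtwwcty" (len 8), cursors c1@2 c2@2 c3@5 c4@5, authorship 12.34...
Authorship (.=original, N=cursor N): 1 2 . 3 4 . . .
Index 3: author = 3

Answer: cursor 3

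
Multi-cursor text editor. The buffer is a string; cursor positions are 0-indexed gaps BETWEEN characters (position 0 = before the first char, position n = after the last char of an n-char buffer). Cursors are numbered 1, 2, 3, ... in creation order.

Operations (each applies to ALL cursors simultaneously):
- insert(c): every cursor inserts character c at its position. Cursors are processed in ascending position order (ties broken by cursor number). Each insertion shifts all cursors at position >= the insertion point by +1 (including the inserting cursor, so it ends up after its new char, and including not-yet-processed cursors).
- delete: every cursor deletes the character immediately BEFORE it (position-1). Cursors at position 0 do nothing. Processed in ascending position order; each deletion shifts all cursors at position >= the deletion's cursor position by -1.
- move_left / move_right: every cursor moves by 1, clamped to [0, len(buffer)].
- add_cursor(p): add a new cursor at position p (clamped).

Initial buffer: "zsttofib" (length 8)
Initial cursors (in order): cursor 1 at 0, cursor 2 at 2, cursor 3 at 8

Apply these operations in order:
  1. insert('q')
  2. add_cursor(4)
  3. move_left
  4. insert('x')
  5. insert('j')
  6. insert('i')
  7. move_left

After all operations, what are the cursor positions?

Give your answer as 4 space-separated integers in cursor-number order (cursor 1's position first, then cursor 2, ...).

After op 1 (insert('q')): buffer="qzsqttofibq" (len 11), cursors c1@1 c2@4 c3@11, authorship 1..2......3
After op 2 (add_cursor(4)): buffer="qzsqttofibq" (len 11), cursors c1@1 c2@4 c4@4 c3@11, authorship 1..2......3
After op 3 (move_left): buffer="qzsqttofibq" (len 11), cursors c1@0 c2@3 c4@3 c3@10, authorship 1..2......3
After op 4 (insert('x')): buffer="xqzsxxqttofibxq" (len 15), cursors c1@1 c2@6 c4@6 c3@14, authorship 11..242......33
After op 5 (insert('j')): buffer="xjqzsxxjjqttofibxjq" (len 19), cursors c1@2 c2@9 c4@9 c3@18, authorship 111..24242......333
After op 6 (insert('i')): buffer="xjiqzsxxjjiiqttofibxjiq" (len 23), cursors c1@3 c2@12 c4@12 c3@22, authorship 1111..2424242......3333
After op 7 (move_left): buffer="xjiqzsxxjjiiqttofibxjiq" (len 23), cursors c1@2 c2@11 c4@11 c3@21, authorship 1111..2424242......3333

Answer: 2 11 21 11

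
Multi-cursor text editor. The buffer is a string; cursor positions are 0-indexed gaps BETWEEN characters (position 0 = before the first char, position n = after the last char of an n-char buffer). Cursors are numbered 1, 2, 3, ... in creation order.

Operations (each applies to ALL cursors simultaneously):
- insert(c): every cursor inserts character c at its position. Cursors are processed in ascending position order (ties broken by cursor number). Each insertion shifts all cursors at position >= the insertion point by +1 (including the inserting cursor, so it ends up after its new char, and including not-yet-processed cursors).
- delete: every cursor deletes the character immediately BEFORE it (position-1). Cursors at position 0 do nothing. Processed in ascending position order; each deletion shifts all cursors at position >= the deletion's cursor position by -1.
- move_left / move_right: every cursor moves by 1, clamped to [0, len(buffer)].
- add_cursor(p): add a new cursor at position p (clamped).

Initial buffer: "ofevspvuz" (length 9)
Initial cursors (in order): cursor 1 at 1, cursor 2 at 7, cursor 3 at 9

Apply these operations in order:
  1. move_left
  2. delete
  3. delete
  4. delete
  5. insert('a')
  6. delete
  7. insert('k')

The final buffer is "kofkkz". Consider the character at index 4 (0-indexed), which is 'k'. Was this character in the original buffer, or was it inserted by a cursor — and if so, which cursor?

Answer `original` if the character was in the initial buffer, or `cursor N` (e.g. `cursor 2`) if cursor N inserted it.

After op 1 (move_left): buffer="ofevspvuz" (len 9), cursors c1@0 c2@6 c3@8, authorship .........
After op 2 (delete): buffer="ofevsvz" (len 7), cursors c1@0 c2@5 c3@6, authorship .......
After op 3 (delete): buffer="ofevz" (len 5), cursors c1@0 c2@4 c3@4, authorship .....
After op 4 (delete): buffer="ofz" (len 3), cursors c1@0 c2@2 c3@2, authorship ...
After op 5 (insert('a')): buffer="aofaaz" (len 6), cursors c1@1 c2@5 c3@5, authorship 1..23.
After op 6 (delete): buffer="ofz" (len 3), cursors c1@0 c2@2 c3@2, authorship ...
After op 7 (insert('k')): buffer="kofkkz" (len 6), cursors c1@1 c2@5 c3@5, authorship 1..23.
Authorship (.=original, N=cursor N): 1 . . 2 3 .
Index 4: author = 3

Answer: cursor 3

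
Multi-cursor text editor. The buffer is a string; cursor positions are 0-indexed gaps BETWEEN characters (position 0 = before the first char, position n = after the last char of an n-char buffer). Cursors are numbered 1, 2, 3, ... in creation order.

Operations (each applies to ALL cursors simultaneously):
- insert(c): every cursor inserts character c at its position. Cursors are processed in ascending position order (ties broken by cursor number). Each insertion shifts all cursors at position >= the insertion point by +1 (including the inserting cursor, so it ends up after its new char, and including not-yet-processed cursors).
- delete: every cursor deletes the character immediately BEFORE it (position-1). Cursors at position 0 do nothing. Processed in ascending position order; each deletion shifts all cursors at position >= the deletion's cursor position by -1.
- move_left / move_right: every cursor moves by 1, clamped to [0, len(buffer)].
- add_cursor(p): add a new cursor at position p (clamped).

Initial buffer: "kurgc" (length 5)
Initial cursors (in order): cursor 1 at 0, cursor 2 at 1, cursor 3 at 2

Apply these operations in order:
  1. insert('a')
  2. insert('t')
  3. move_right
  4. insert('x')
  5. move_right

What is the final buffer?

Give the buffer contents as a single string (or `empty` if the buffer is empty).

Answer: atkxatuxatrxgc

Derivation:
After op 1 (insert('a')): buffer="akauargc" (len 8), cursors c1@1 c2@3 c3@5, authorship 1.2.3...
After op 2 (insert('t')): buffer="atkatuatrgc" (len 11), cursors c1@2 c2@5 c3@8, authorship 11.22.33...
After op 3 (move_right): buffer="atkatuatrgc" (len 11), cursors c1@3 c2@6 c3@9, authorship 11.22.33...
After op 4 (insert('x')): buffer="atkxatuxatrxgc" (len 14), cursors c1@4 c2@8 c3@12, authorship 11.122.233.3..
After op 5 (move_right): buffer="atkxatuxatrxgc" (len 14), cursors c1@5 c2@9 c3@13, authorship 11.122.233.3..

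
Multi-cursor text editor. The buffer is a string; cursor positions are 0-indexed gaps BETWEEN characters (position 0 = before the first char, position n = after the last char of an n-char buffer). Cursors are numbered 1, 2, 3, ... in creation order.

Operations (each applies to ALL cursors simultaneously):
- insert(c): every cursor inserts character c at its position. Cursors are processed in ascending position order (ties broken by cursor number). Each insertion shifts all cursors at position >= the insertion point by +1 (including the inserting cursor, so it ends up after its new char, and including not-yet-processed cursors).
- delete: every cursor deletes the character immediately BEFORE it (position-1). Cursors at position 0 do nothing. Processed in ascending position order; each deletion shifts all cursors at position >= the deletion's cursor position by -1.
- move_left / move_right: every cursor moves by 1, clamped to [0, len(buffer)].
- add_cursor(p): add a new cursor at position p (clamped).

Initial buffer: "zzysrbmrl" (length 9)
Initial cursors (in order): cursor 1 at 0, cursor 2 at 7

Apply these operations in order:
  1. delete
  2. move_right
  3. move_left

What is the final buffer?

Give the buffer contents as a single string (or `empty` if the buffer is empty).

After op 1 (delete): buffer="zzysrbrl" (len 8), cursors c1@0 c2@6, authorship ........
After op 2 (move_right): buffer="zzysrbrl" (len 8), cursors c1@1 c2@7, authorship ........
After op 3 (move_left): buffer="zzysrbrl" (len 8), cursors c1@0 c2@6, authorship ........

Answer: zzysrbrl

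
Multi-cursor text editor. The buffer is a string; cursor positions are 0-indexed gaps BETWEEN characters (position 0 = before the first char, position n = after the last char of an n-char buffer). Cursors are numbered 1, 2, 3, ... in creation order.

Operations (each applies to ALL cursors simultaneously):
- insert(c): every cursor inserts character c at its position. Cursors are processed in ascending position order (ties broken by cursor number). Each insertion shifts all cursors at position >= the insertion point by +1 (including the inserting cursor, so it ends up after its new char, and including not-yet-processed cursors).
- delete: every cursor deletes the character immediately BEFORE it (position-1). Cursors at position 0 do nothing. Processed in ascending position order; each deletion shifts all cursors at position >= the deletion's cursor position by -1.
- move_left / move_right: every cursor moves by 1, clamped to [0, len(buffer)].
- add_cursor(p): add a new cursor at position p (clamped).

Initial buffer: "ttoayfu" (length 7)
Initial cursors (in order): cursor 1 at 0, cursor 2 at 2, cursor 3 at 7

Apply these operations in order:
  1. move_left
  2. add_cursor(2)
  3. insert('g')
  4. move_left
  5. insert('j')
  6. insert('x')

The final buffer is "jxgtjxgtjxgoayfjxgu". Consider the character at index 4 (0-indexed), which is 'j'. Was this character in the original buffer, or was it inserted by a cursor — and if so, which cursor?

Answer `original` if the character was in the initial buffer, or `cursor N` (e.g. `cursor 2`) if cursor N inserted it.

Answer: cursor 2

Derivation:
After op 1 (move_left): buffer="ttoayfu" (len 7), cursors c1@0 c2@1 c3@6, authorship .......
After op 2 (add_cursor(2)): buffer="ttoayfu" (len 7), cursors c1@0 c2@1 c4@2 c3@6, authorship .......
After op 3 (insert('g')): buffer="gtgtgoayfgu" (len 11), cursors c1@1 c2@3 c4@5 c3@10, authorship 1.2.4....3.
After op 4 (move_left): buffer="gtgtgoayfgu" (len 11), cursors c1@0 c2@2 c4@4 c3@9, authorship 1.2.4....3.
After op 5 (insert('j')): buffer="jgtjgtjgoayfjgu" (len 15), cursors c1@1 c2@4 c4@7 c3@13, authorship 11.22.44....33.
After op 6 (insert('x')): buffer="jxgtjxgtjxgoayfjxgu" (len 19), cursors c1@2 c2@6 c4@10 c3@17, authorship 111.222.444....333.
Authorship (.=original, N=cursor N): 1 1 1 . 2 2 2 . 4 4 4 . . . . 3 3 3 .
Index 4: author = 2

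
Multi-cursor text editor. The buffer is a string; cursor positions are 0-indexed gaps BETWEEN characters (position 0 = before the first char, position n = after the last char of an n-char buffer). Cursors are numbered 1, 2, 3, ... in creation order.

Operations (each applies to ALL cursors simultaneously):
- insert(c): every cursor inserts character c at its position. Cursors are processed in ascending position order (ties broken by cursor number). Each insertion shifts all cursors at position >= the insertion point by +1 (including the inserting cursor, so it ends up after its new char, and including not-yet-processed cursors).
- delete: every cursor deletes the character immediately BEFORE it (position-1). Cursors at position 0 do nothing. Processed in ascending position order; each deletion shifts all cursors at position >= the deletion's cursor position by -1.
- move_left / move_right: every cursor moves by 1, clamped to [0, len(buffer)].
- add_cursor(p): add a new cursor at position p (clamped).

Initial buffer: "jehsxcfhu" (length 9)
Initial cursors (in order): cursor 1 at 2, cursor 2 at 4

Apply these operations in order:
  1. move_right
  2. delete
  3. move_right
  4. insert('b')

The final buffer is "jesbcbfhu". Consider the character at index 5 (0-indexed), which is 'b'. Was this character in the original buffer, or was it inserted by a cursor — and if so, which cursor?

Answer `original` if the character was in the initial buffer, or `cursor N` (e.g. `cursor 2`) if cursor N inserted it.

After op 1 (move_right): buffer="jehsxcfhu" (len 9), cursors c1@3 c2@5, authorship .........
After op 2 (delete): buffer="jescfhu" (len 7), cursors c1@2 c2@3, authorship .......
After op 3 (move_right): buffer="jescfhu" (len 7), cursors c1@3 c2@4, authorship .......
After op 4 (insert('b')): buffer="jesbcbfhu" (len 9), cursors c1@4 c2@6, authorship ...1.2...
Authorship (.=original, N=cursor N): . . . 1 . 2 . . .
Index 5: author = 2

Answer: cursor 2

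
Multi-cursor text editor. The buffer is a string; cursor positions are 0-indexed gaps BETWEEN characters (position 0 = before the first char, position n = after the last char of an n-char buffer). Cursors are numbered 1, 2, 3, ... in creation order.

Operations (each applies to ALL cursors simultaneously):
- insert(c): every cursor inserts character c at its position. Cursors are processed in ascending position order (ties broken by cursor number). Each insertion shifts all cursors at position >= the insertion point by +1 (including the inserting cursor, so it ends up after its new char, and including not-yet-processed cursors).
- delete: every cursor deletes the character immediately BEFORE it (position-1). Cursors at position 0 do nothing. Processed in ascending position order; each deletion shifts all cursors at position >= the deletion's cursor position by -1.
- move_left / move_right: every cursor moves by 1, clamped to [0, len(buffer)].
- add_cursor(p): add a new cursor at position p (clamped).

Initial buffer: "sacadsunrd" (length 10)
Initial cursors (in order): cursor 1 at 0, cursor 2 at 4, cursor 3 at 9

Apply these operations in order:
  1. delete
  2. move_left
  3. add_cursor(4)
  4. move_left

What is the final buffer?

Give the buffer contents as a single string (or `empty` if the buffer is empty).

After op 1 (delete): buffer="sacdsund" (len 8), cursors c1@0 c2@3 c3@7, authorship ........
After op 2 (move_left): buffer="sacdsund" (len 8), cursors c1@0 c2@2 c3@6, authorship ........
After op 3 (add_cursor(4)): buffer="sacdsund" (len 8), cursors c1@0 c2@2 c4@4 c3@6, authorship ........
After op 4 (move_left): buffer="sacdsund" (len 8), cursors c1@0 c2@1 c4@3 c3@5, authorship ........

Answer: sacdsund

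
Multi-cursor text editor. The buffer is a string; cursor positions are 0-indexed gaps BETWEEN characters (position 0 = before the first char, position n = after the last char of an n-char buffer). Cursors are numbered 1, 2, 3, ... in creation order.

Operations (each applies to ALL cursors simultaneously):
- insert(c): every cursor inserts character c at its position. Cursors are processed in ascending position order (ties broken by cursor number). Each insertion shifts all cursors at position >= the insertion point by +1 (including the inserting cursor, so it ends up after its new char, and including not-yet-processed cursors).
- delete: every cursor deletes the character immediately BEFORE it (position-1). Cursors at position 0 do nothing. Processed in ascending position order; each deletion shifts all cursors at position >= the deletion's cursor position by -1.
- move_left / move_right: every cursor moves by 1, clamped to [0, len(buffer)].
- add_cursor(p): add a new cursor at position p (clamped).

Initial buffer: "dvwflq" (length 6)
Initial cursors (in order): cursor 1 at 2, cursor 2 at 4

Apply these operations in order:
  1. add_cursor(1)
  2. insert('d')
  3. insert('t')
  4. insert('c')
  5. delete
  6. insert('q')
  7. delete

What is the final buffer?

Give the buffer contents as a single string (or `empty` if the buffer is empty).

After op 1 (add_cursor(1)): buffer="dvwflq" (len 6), cursors c3@1 c1@2 c2@4, authorship ......
After op 2 (insert('d')): buffer="ddvdwfdlq" (len 9), cursors c3@2 c1@4 c2@7, authorship .3.1..2..
After op 3 (insert('t')): buffer="ddtvdtwfdtlq" (len 12), cursors c3@3 c1@6 c2@10, authorship .33.11..22..
After op 4 (insert('c')): buffer="ddtcvdtcwfdtclq" (len 15), cursors c3@4 c1@8 c2@13, authorship .333.111..222..
After op 5 (delete): buffer="ddtvdtwfdtlq" (len 12), cursors c3@3 c1@6 c2@10, authorship .33.11..22..
After op 6 (insert('q')): buffer="ddtqvdtqwfdtqlq" (len 15), cursors c3@4 c1@8 c2@13, authorship .333.111..222..
After op 7 (delete): buffer="ddtvdtwfdtlq" (len 12), cursors c3@3 c1@6 c2@10, authorship .33.11..22..

Answer: ddtvdtwfdtlq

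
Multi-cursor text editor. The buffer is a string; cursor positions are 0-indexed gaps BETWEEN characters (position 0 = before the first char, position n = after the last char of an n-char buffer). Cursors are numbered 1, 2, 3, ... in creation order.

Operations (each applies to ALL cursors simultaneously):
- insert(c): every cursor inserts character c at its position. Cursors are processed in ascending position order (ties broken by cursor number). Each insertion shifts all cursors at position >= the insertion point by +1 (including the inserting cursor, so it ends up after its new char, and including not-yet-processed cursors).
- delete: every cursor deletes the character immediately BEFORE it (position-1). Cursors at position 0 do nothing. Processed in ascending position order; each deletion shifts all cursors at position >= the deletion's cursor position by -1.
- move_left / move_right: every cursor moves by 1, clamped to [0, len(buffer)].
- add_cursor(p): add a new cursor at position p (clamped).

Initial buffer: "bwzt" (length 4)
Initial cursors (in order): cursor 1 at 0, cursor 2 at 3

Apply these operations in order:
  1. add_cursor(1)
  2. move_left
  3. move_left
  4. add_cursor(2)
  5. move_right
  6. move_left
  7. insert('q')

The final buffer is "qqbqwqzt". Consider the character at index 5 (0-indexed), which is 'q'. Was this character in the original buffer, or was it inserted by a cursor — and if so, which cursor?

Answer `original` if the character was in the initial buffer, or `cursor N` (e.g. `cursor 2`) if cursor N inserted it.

After op 1 (add_cursor(1)): buffer="bwzt" (len 4), cursors c1@0 c3@1 c2@3, authorship ....
After op 2 (move_left): buffer="bwzt" (len 4), cursors c1@0 c3@0 c2@2, authorship ....
After op 3 (move_left): buffer="bwzt" (len 4), cursors c1@0 c3@0 c2@1, authorship ....
After op 4 (add_cursor(2)): buffer="bwzt" (len 4), cursors c1@0 c3@0 c2@1 c4@2, authorship ....
After op 5 (move_right): buffer="bwzt" (len 4), cursors c1@1 c3@1 c2@2 c4@3, authorship ....
After op 6 (move_left): buffer="bwzt" (len 4), cursors c1@0 c3@0 c2@1 c4@2, authorship ....
After op 7 (insert('q')): buffer="qqbqwqzt" (len 8), cursors c1@2 c3@2 c2@4 c4@6, authorship 13.2.4..
Authorship (.=original, N=cursor N): 1 3 . 2 . 4 . .
Index 5: author = 4

Answer: cursor 4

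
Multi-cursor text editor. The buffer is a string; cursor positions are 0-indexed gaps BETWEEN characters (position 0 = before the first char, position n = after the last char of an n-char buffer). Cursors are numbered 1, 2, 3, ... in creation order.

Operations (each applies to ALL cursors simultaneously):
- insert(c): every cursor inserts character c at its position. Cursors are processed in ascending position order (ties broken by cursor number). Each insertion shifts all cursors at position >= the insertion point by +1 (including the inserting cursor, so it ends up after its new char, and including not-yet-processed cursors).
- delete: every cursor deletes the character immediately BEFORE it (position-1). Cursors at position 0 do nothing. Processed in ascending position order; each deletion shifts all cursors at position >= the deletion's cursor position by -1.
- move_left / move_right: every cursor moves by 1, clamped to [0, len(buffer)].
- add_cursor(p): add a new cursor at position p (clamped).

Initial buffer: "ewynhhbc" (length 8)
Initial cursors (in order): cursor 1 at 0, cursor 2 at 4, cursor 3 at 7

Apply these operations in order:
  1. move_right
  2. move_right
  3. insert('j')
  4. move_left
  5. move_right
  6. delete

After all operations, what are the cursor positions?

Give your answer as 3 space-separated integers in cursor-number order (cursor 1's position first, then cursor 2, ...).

Answer: 2 6 8

Derivation:
After op 1 (move_right): buffer="ewynhhbc" (len 8), cursors c1@1 c2@5 c3@8, authorship ........
After op 2 (move_right): buffer="ewynhhbc" (len 8), cursors c1@2 c2@6 c3@8, authorship ........
After op 3 (insert('j')): buffer="ewjynhhjbcj" (len 11), cursors c1@3 c2@8 c3@11, authorship ..1....2..3
After op 4 (move_left): buffer="ewjynhhjbcj" (len 11), cursors c1@2 c2@7 c3@10, authorship ..1....2..3
After op 5 (move_right): buffer="ewjynhhjbcj" (len 11), cursors c1@3 c2@8 c3@11, authorship ..1....2..3
After op 6 (delete): buffer="ewynhhbc" (len 8), cursors c1@2 c2@6 c3@8, authorship ........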